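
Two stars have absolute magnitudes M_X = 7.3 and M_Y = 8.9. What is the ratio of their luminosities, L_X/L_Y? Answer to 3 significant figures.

L_X/L_Y ≈ 4.37

ΔM = M_X − M_Y = -1.6
L_X/L_Y = 10^(−0.4 ΔM) = 10^0.640 = 4.365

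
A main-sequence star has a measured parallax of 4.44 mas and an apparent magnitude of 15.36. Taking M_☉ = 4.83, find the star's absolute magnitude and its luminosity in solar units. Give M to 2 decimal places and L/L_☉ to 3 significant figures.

d = 1/p = 1000/4.44 mas = 225.2 pc
M = m − 5 log₁₀ d + 5 = 15.36 − 5·2.3526 + 5 = 8.597
M − M_☉ = 8.597 − 4.83 = 3.767
L/L_☉ = 10^(−0.4 × 3.767) = 0.03113

M ≈ 8.60; L/L_☉ ≈ 0.0311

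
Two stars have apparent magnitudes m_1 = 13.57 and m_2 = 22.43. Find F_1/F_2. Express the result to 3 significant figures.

F_1/F_2 ≈ 3500

Magnitude difference = -8.86
Flux ratio = 10^(−0.4 Δm) = 10^(−0.4 × -8.86) = 10^3.544 = 3499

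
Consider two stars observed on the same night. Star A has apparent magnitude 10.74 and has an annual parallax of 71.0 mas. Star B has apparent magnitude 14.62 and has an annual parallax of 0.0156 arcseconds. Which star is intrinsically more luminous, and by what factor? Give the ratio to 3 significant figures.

Star A: p = 71.0 mas = 0.0710″ → d = 1/p = 14.08 pc
Star A: M = m − 5 log₁₀ d + 5 = 10.74 − 5·1.1487 + 5 = 9.996
Star B: d = 1/p = 1/0.0156″ = 64.10 pc
Star B: M = m − 5 log₁₀ d + 5 = 14.62 − 5·1.8069 + 5 = 10.586
ΔM = M_A − M_B = 9.996 − (10.586) = -0.589; smaller M is more luminous → Star A.
L ratio = 10^(0.4 |ΔM|) = 10^0.236 = 1.721

Star A is more luminous, by a factor of 1.72.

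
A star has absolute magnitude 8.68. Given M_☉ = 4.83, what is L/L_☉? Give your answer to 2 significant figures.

L/L_☉ ≈ 0.029

M − M_☉ = 8.68 − 4.83 = 3.850
L/L_☉ = 10^(−0.4 (M − M_☉)) = 10^-1.540 = 0.02884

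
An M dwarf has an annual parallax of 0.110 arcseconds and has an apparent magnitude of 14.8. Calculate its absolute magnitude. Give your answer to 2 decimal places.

M ≈ 15.01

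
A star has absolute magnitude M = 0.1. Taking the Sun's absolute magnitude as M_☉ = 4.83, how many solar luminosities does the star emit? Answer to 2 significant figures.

M − M_☉ = 0.1 − 4.83 = -4.730
L/L_☉ = 10^(−0.4 (M − M_☉)) = 10^1.892 = 77.98

L/L_☉ ≈ 78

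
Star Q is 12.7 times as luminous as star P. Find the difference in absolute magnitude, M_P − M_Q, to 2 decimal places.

M_P − M_Q ≈ 2.76

Pogson: ΔM = −2.5 log₁₀(ratio) = −2.5 log₁₀(12.7) = −2.5 × 1.1038 = -2.760
Star Q is brighter so has the smaller magnitude: M_P − M_Q is positive.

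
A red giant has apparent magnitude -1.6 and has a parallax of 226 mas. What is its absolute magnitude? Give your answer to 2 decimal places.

M ≈ 0.17

p = 226 mas = 0.226″ → d = 1/p = 4.425 pc
5 log₁₀(d/10 pc) = 5 log₁₀(4.425) − 5 = -1.771
M = m − 5 log₁₀(d/10) = -1.6 + 1.771 = 0.171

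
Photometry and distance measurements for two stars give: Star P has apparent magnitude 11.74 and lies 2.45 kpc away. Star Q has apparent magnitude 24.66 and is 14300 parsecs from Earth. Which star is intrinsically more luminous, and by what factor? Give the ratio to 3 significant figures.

Star P: d = 2.45 kpc = 2450 pc
Star P: M = m − 5 log₁₀ d + 5 = 11.74 − 5·3.3892 + 5 = -0.206
Star Q: M = m − 5 log₁₀ d + 5 = 24.66 − 5·4.1553 + 5 = 8.883
ΔM = M_P − M_Q = -0.206 − (8.883) = -9.089; smaller M is more luminous → Star P.
L ratio = 10^(0.4 |ΔM|) = 10^3.636 = 4322

Star P is more luminous, by a factor of 4320.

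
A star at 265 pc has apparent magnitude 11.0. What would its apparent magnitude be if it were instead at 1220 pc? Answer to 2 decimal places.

Flux ∝ 1/d², so Δm = 5 log₁₀(d₂/d₁) = 5 log₁₀(1220/265) = 3.316
m₂ = m₁ + Δm = 11.0 + (3.316) = 14.316

m ≈ 14.32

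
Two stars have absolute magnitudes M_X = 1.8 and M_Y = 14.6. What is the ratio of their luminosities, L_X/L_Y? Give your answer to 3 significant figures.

ΔM = M_X − M_Y = -12.8
L_X/L_Y = 10^(−0.4 ΔM) = 10^5.120 = 131800

L_X/L_Y ≈ 132000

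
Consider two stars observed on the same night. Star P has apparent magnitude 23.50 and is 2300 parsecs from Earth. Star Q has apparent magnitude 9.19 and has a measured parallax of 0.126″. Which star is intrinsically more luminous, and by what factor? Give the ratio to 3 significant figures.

Star P: M = m − 5 log₁₀ d + 5 = 23.50 − 5·3.3617 + 5 = 11.691
Star Q: d = 1/p = 1/0.126″ = 7.937 pc
Star Q: M = m − 5 log₁₀ d + 5 = 9.19 − 5·0.8996 + 5 = 9.692
ΔM = M_P − M_Q = 11.691 − (9.692) = 2.000; smaller M is more luminous → Star Q.
L ratio = 10^(0.4 |ΔM|) = 10^0.800 = 6.307

Star Q is more luminous, by a factor of 6.31.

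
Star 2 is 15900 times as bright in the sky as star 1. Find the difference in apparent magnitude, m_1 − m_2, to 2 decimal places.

m_1 − m_2 ≈ 10.50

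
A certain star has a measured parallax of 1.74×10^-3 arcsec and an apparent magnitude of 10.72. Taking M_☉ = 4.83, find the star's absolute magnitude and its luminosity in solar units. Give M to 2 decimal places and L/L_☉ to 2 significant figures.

d = 1/p = 1/1.74×10^-3″ = 574.7 pc
M = m − 5 log₁₀ d + 5 = 10.72 − 5·2.7595 + 5 = 1.923
M − M_☉ = 1.923 − 4.83 = -2.907
L/L_☉ = 10^(−0.4 × -2.907) = 14.55

M ≈ 1.92; L/L_☉ ≈ 15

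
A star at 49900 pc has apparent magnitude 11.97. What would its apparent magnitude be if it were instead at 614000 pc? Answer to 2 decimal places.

Flux ∝ 1/d², so Δm = 5 log₁₀(d₂/d₁) = 5 log₁₀(614000/49900) = 5.450
m₂ = m₁ + Δm = 11.97 + (5.450) = 17.420

m ≈ 17.42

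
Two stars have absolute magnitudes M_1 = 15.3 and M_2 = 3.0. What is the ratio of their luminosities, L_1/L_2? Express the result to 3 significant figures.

L_1/L_2 ≈ 1.20×10^-5

ΔM = M_1 − M_2 = 12.3
L_1/L_2 = 10^(−0.4 ΔM) = 10^-4.920 = 1.202×10^-5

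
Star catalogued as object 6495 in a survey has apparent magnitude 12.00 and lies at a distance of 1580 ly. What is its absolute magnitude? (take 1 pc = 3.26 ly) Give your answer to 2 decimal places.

d = 1580 ly / 3.26 = 484.7 pc
5 log₁₀(d/10 pc) = 5 log₁₀(484.7) − 5 = 8.427
M = m − 5 log₁₀(d/10) = 12.00 − 8.427 = 3.573

M ≈ 3.57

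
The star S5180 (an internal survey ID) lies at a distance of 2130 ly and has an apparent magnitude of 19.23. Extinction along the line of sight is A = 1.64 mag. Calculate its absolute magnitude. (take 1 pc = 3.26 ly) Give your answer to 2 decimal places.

M ≈ 8.51

d = 2130 ly / 3.26 = 653.4 pc
5 log₁₀(d/10 pc) = 5 log₁₀(653.4) − 5 = 9.076
M = m − 5 log₁₀(d/10) − A = 19.23 − 9.076 − 1.64 = 8.514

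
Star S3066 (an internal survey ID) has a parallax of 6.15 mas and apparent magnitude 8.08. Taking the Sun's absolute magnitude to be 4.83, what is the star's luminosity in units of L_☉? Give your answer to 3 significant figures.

L/L_☉ ≈ 13.3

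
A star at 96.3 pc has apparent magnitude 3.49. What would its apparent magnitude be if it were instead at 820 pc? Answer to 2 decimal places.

Flux ∝ 1/d², so Δm = 5 log₁₀(d₂/d₁) = 5 log₁₀(820/96.3) = 4.651
m₂ = m₁ + Δm = 3.49 + (4.651) = 8.141

m ≈ 8.14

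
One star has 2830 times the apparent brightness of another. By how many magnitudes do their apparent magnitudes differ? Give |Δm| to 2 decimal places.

|Δm| ≈ 8.63

Pogson: Δm = −2.5 log₁₀(ratio) = −2.5 log₁₀(2830) = −2.5 × 3.4518 = -8.629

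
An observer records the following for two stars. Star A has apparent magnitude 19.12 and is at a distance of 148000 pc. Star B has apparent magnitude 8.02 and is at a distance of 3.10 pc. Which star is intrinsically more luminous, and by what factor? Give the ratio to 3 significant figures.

Star A: M = m − 5 log₁₀ d + 5 = 19.12 − 5·5.1703 + 5 = -1.731
Star B: M = m − 5 log₁₀ d + 5 = 8.02 − 5·0.4914 + 5 = 10.563
ΔM = M_A − M_B = -1.731 − (10.563) = -12.295; smaller M is more luminous → Star A.
L ratio = 10^(0.4 |ΔM|) = 10^4.918 = 82760

Star A is more luminous, by a factor of 82800.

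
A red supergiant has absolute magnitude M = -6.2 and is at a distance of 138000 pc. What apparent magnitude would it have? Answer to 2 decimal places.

m = M + 5 log₁₀ d − 5 = -6.2 + 5·5.1399 − 5 = 14.499

m ≈ 14.50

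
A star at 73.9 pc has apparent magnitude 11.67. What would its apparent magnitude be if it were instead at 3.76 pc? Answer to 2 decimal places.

m ≈ 5.20

Flux ∝ 1/d², so Δm = 5 log₁₀(d₂/d₁) = 5 log₁₀(3.76/73.9) = -6.467
m₂ = m₁ + Δm = 11.67 + (-6.467) = 5.203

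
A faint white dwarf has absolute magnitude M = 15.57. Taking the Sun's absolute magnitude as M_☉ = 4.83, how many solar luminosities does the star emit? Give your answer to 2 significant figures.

M − M_☉ = 15.57 − 4.83 = 10.740
L/L_☉ = 10^(−0.4 (M − M_☉)) = 10^-4.296 = 5.058×10^-5

L/L_☉ ≈ 5.1×10^-5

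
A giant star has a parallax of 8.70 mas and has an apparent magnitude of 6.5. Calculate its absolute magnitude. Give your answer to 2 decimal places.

M ≈ 1.20

p = 8.70 mas = 8.70×10^-3″ → d = 1/p = 114.9 pc
5 log₁₀(d/10 pc) = 5 log₁₀(114.9) − 5 = 5.302
M = m − 5 log₁₀(d/10) = 6.5 − 5.302 = 1.198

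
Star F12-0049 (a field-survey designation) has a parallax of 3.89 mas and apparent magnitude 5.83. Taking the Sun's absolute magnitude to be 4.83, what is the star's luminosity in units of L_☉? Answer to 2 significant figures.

d = 1/p = 1000/3.89 mas = 257.1 pc
M = m − 5 log₁₀ d + 5 = 5.83 − 5·2.4101 + 5 = -1.220
M − M_☉ = -1.220 − 4.83 = -6.050
L/L_☉ = 10^(−0.4 × -6.050) = 263.1

L/L_☉ ≈ 260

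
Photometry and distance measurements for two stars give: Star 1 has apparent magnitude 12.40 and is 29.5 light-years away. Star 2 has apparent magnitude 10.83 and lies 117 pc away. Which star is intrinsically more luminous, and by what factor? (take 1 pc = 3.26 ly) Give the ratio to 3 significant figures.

Star 2 is more luminous, by a factor of 710.

Star 1: d = 29.5 ly / 3.26 = 9.049 pc
Star 1: M = m − 5 log₁₀ d + 5 = 12.40 − 5·0.9566 + 5 = 12.617
Star 2: M = m − 5 log₁₀ d + 5 = 10.83 − 5·2.0682 + 5 = 5.489
ΔM = M_1 − M_2 = 12.617 − (5.489) = 7.128; smaller M is more luminous → Star 2.
L ratio = 10^(0.4 |ΔM|) = 10^2.851 = 709.8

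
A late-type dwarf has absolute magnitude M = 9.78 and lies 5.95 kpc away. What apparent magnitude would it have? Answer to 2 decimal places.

m ≈ 23.65

d = 5.95 kpc = 5950 pc
m = M + 5 log₁₀ d − 5 = 9.78 + 5·3.7745 − 5 = 23.653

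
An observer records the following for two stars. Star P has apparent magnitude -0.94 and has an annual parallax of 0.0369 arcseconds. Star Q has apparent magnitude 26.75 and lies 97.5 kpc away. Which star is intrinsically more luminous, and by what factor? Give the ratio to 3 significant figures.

Star P: d = 1/p = 1/0.0369″ = 27.10 pc
Star P: M = m − 5 log₁₀ d + 5 = -0.94 − 5·1.4330 + 5 = -3.105
Star Q: d = 97.5 kpc = 97500 pc
Star Q: M = m − 5 log₁₀ d + 5 = 26.75 − 5·4.9890 + 5 = 6.805
ΔM = M_P − M_Q = -3.105 − (6.805) = -9.910; smaller M is more luminous → Star P.
L ratio = 10^(0.4 |ΔM|) = 10^3.964 = 9203

Star P is more luminous, by a factor of 9200.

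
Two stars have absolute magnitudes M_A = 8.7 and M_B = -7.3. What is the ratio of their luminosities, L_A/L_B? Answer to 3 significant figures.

ΔM = M_A − M_B = 16.0
L_A/L_B = 10^(−0.4 ΔM) = 10^-6.400 = 3.981×10^-7

L_A/L_B ≈ 3.98×10^-7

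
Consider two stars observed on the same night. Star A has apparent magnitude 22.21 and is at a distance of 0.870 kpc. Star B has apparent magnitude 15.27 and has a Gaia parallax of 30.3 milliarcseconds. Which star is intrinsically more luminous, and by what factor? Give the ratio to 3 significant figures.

Star A is more luminous, by a factor of 1.16.

Star A: d = 0.870 kpc = 870.0 pc
Star A: M = m − 5 log₁₀ d + 5 = 22.21 − 5·2.9395 + 5 = 12.512
Star B: p = 30.3 mas = 0.0303″ → d = 1/p = 33.00 pc
Star B: M = m − 5 log₁₀ d + 5 = 15.27 − 5·1.5186 + 5 = 12.677
ΔM = M_A − M_B = 12.512 − (12.677) = -0.165; smaller M is more luminous → Star A.
L ratio = 10^(0.4 |ΔM|) = 10^0.066 = 1.164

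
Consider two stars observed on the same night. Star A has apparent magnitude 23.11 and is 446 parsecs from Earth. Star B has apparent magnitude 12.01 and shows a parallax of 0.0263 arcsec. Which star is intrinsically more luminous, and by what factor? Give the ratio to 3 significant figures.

Star A: M = m − 5 log₁₀ d + 5 = 23.11 − 5·2.6493 + 5 = 14.863
Star B: d = 1/p = 1/0.0263″ = 38.02 pc
Star B: M = m − 5 log₁₀ d + 5 = 12.01 − 5·1.5800 + 5 = 9.110
ΔM = M_A − M_B = 14.863 − (9.110) = 5.754; smaller M is more luminous → Star B.
L ratio = 10^(0.4 |ΔM|) = 10^2.301 = 200.2

Star B is more luminous, by a factor of 200.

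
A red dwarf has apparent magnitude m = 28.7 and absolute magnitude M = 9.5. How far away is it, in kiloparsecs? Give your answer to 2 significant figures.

μ = m − M = 19.200
m − M = 5 log₁₀ d − 5
log₁₀ d = (m − M)/5 + 1 = 4.8400
d = 10^4.8400 = 69180 pc
= 69.18 kpc

d ≈ 69 kpc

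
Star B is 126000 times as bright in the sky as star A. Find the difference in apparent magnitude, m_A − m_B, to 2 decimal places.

m_A − m_B ≈ 12.75

Pogson: Δm = −2.5 log₁₀(ratio) = −2.5 log₁₀(126000) = −2.5 × 5.1004 = -12.751
Star B is brighter so has the smaller magnitude: m_A − m_B is positive.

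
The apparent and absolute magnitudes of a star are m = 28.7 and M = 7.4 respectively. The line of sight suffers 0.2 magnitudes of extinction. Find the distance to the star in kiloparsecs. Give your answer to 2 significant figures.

m − M = 5 log₁₀(d/10 pc) + A  ⇒  28.7 − (7.4) − 0.2 = 5 log₁₀(d/10)
21.100 = 5 log₁₀(d/10)
log₁₀ d = (m − M − A)/5 + 1 = 5.2200
d = 10^5.2200 = 166000 pc
= 166.0 kpc

d ≈ 170 kpc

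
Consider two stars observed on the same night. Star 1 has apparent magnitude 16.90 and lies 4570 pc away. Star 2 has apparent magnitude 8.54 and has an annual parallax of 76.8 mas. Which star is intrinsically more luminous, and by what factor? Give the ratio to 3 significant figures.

Star 1 is more luminous, by a factor of 55.8.

Star 1: M = m − 5 log₁₀ d + 5 = 16.90 − 5·3.6599 + 5 = 3.600
Star 2: p = 76.8 mas = 0.0768″ → d = 1/p = 13.02 pc
Star 2: M = m − 5 log₁₀ d + 5 = 8.54 − 5·1.1146 + 5 = 7.967
ΔM = M_1 − M_2 = 3.600 − (7.967) = -4.366; smaller M is more luminous → Star 1.
L ratio = 10^(0.4 |ΔM|) = 10^1.747 = 55.79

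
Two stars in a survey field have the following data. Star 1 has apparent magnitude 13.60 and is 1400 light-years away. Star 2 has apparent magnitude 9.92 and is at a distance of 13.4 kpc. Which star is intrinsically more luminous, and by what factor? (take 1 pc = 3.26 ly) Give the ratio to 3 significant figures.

Star 2 is more luminous, by a factor of 28900.

Star 1: d = 1400 ly / 3.26 = 429.4 pc
Star 1: M = m − 5 log₁₀ d + 5 = 13.60 − 5·2.6329 + 5 = 5.435
Star 2: d = 13.4 kpc = 13400 pc
Star 2: M = m − 5 log₁₀ d + 5 = 9.92 − 5·4.1271 + 5 = -5.716
ΔM = M_1 − M_2 = 5.435 − (-5.716) = 11.151; smaller M is more luminous → Star 2.
L ratio = 10^(0.4 |ΔM|) = 10^4.460 = 28870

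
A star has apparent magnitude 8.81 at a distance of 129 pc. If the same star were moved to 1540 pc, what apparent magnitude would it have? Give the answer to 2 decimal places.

m ≈ 14.19

Flux ∝ 1/d², so Δm = 5 log₁₀(d₂/d₁) = 5 log₁₀(1540/129) = 5.385
m₂ = m₁ + Δm = 8.81 + (5.385) = 14.195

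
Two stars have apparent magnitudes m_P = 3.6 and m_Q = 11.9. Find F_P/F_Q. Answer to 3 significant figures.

F_P/F_Q ≈ 2090

Magnitude difference = -8.3
Flux ratio = 10^(−0.4 Δm) = 10^(−0.4 × -8.3) = 10^3.320 = 2089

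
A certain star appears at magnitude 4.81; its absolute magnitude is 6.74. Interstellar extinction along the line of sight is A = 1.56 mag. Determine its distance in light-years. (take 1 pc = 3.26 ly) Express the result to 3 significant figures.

d ≈ 6.53 ly

m − M = 5 log₁₀(d/10 pc) + A  ⇒  4.81 − (6.74) − 1.56 = 5 log₁₀(d/10)
-3.490 = 5 log₁₀(d/10)
log₁₀ d = (m − M − A)/5 + 1 = 0.3020
d = 10^0.3020 = 2.004 pc
= 6.535 ly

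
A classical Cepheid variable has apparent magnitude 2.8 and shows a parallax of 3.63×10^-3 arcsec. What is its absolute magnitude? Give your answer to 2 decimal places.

d = 1/p = 1/3.63×10^-3″ = 275.5 pc
5 log₁₀(d/10 pc) = 5 log₁₀(275.5) − 5 = 7.200
M = m − 5 log₁₀(d/10) = 2.8 − 7.200 = -4.400

M ≈ -4.40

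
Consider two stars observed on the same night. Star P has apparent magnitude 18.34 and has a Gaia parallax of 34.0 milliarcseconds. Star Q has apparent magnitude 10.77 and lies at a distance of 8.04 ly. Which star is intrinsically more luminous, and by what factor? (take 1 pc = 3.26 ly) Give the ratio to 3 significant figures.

Star P: p = 34.0 mas = 0.0340″ → d = 1/p = 29.41 pc
Star P: M = m − 5 log₁₀ d + 5 = 18.34 − 5·1.4685 + 5 = 15.997
Star Q: d = 8.04 ly / 3.26 = 2.466 pc
Star Q: M = m − 5 log₁₀ d + 5 = 10.77 − 5·0.3920 + 5 = 13.810
ΔM = M_P − M_Q = 15.997 − (13.810) = 2.188; smaller M is more luminous → Star Q.
L ratio = 10^(0.4 |ΔM|) = 10^0.875 = 7.500

Star Q is more luminous, by a factor of 7.50.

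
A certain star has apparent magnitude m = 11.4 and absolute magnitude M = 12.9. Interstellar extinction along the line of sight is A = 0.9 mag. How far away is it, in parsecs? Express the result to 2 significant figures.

d ≈ 3.3 pc

m − M = 5 log₁₀(d/10 pc) + A  ⇒  11.4 − (12.9) − 0.9 = 5 log₁₀(d/10)
-2.400 = 5 log₁₀(d/10)
log₁₀ d = (m − M − A)/5 + 1 = 0.5200
d = 10^0.5200 = 3.311 pc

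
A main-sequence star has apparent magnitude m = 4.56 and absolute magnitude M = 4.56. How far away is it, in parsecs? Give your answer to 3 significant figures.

d ≈ 10.0 pc

Distance modulus: m − M = 4.56 − (4.56) = 0.000
m − M = 5 log₁₀ d − 5
log₁₀ d = (m − M)/5 + 1 = 1.0000
d = 10^1.0000 = 10.00 pc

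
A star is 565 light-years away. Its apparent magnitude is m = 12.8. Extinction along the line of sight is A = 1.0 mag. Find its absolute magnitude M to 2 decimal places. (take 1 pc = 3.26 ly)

M ≈ 5.61

d = 565 ly / 3.26 = 173.3 pc
5 log₁₀(d/10 pc) = 5 log₁₀(173.3) − 5 = 6.194
M = m − 5 log₁₀(d/10) − A = 12.8 − 6.194 − 1.0 = 5.606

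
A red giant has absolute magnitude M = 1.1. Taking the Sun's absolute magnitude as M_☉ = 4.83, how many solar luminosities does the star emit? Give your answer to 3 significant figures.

L/L_☉ ≈ 31.0

M − M_☉ = 1.1 − 4.83 = -3.730
L/L_☉ = 10^(−0.4 (M − M_☉)) = 10^1.492 = 31.05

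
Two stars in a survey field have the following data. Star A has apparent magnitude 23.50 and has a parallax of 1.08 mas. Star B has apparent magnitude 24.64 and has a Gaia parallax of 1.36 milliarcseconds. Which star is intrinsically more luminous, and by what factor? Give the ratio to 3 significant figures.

Star A is more luminous, by a factor of 4.53.

Star A: p = 1.08 mas = 1.08×10^-3″ → d = 1/p = 925.9 pc
Star A: M = m − 5 log₁₀ d + 5 = 23.50 − 5·2.9666 + 5 = 13.667
Star B: p = 1.36 mas = 1.36×10^-3″ → d = 1/p = 735.3 pc
Star B: M = m − 5 log₁₀ d + 5 = 24.64 − 5·2.8665 + 5 = 15.308
ΔM = M_A − M_B = 13.667 − (15.308) = -1.641; smaller M is more luminous → Star A.
L ratio = 10^(0.4 |ΔM|) = 10^0.656 = 4.531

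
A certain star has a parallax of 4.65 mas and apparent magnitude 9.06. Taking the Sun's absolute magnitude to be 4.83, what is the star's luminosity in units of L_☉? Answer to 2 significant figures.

L/L_☉ ≈ 9.4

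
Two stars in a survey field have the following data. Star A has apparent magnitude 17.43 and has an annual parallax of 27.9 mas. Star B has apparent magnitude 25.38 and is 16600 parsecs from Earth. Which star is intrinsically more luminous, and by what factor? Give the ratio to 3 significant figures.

Star A: p = 27.9 mas = 0.0279″ → d = 1/p = 35.84 pc
Star A: M = m − 5 log₁₀ d + 5 = 17.43 − 5·1.5544 + 5 = 14.658
Star B: M = m − 5 log₁₀ d + 5 = 25.38 − 5·4.2201 + 5 = 9.279
ΔM = M_A − M_B = 14.658 − (9.279) = 5.379; smaller M is more luminous → Star B.
L ratio = 10^(0.4 |ΔM|) = 10^2.151 = 141.7

Star B is more luminous, by a factor of 142.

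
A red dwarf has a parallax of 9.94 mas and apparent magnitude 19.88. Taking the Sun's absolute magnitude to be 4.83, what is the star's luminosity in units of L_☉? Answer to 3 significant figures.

L/L_☉ ≈ 9.67×10^-5

d = 1/p = 1000/9.94 mas = 100.6 pc
M = m − 5 log₁₀ d + 5 = 19.88 − 5·2.0026 + 5 = 14.867
M − M_☉ = 14.867 − 4.83 = 10.037
L/L_☉ = 10^(−0.4 × 10.037) = 9.666×10^-5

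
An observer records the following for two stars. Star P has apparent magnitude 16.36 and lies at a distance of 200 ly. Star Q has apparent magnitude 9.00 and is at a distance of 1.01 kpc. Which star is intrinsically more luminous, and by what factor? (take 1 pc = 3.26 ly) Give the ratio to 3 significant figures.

Star Q is more luminous, by a factor of 238000.

Star P: d = 200 ly / 3.26 = 61.35 pc
Star P: M = m − 5 log₁₀ d + 5 = 16.36 − 5·1.7878 + 5 = 12.421
Star Q: d = 1.01 kpc = 1010 pc
Star Q: M = m − 5 log₁₀ d + 5 = 9.00 − 5·3.0043 + 5 = -1.022
ΔM = M_P − M_Q = 12.421 − (-1.022) = 13.443; smaller M is more luminous → Star Q.
L ratio = 10^(0.4 |ΔM|) = 10^5.377 = 238200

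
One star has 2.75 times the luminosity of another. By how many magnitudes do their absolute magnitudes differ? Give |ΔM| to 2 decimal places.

Pogson: ΔM = −2.5 log₁₀(ratio) = −2.5 log₁₀(2.75) = −2.5 × 0.4393 = -1.098

|ΔM| ≈ 1.10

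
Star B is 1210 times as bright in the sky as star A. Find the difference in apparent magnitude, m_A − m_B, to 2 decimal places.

m_A − m_B ≈ 7.71

Pogson: Δm = −2.5 log₁₀(ratio) = −2.5 log₁₀(1210) = −2.5 × 3.0828 = -7.707
Star B is brighter so has the smaller magnitude: m_A − m_B is positive.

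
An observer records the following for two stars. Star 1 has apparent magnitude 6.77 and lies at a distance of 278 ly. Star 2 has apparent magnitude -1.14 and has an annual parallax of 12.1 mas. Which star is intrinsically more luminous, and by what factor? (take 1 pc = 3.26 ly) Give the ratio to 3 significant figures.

Star 2 is more luminous, by a factor of 1370.

Star 1: d = 278 ly / 3.26 = 85.28 pc
Star 1: M = m − 5 log₁₀ d + 5 = 6.77 − 5·1.9308 + 5 = 2.116
Star 2: p = 12.1 mas = 0.0121″ → d = 1/p = 82.64 pc
Star 2: M = m − 5 log₁₀ d + 5 = -1.14 − 5·1.9172 + 5 = -5.726
ΔM = M_1 − M_2 = 2.116 − (-5.726) = 7.842; smaller M is more luminous → Star 2.
L ratio = 10^(0.4 |ΔM|) = 10^3.137 = 1370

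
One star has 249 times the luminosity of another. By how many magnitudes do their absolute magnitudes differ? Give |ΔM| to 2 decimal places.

Pogson: ΔM = −2.5 log₁₀(ratio) = −2.5 log₁₀(249) = −2.5 × 2.3962 = -5.990

|ΔM| ≈ 5.99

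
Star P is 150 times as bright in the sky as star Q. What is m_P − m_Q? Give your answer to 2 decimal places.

Pogson: Δm = −2.5 log₁₀(ratio) = −2.5 log₁₀(150) = −2.5 × 2.1761 = -5.440
Star P is brighter, so it has the smaller magnitude: the difference is negative.

m_P − m_Q ≈ -5.44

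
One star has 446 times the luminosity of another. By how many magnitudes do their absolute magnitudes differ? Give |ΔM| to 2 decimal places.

Pogson: ΔM = −2.5 log₁₀(ratio) = −2.5 log₁₀(446) = −2.5 × 2.6493 = -6.623

|ΔM| ≈ 6.62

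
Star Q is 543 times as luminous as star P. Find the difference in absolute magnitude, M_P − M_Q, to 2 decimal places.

Pogson: ΔM = −2.5 log₁₀(ratio) = −2.5 log₁₀(543) = −2.5 × 2.7348 = -6.837
Star Q is brighter so has the smaller magnitude: M_P − M_Q is positive.

M_P − M_Q ≈ 6.84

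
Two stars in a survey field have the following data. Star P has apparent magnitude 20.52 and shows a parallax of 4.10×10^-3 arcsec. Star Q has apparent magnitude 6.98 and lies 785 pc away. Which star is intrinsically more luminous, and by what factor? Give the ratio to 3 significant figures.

Star Q is more luminous, by a factor of 2.70×10^6.

Star P: d = 1/p = 1/4.10×10^-3″ = 243.9 pc
Star P: M = m − 5 log₁₀ d + 5 = 20.52 − 5·2.3872 + 5 = 13.584
Star Q: M = m − 5 log₁₀ d + 5 = 6.98 − 5·2.8949 + 5 = -2.494
ΔM = M_P − M_Q = 13.584 − (-2.494) = 16.078; smaller M is more luminous → Star Q.
L ratio = 10^(0.4 |ΔM|) = 10^6.431 = 2.700×10^6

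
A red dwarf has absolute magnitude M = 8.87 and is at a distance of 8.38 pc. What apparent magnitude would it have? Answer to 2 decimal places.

m = M + 5 log₁₀ d − 5 = 8.87 + 5·0.9232 − 5 = 8.486

m ≈ 8.49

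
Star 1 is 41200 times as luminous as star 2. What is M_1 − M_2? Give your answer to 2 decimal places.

M_1 − M_2 ≈ -11.54

Pogson: ΔM = −2.5 log₁₀(ratio) = −2.5 log₁₀(41200) = −2.5 × 4.6149 = -11.537
Star 1 is brighter, so it has the smaller magnitude: the difference is negative.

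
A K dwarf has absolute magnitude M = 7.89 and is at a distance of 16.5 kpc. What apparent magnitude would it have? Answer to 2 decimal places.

d = 16.5 kpc = 16500 pc
m = M + 5 log₁₀ d − 5 = 7.89 + 5·4.2175 − 5 = 23.977

m ≈ 23.98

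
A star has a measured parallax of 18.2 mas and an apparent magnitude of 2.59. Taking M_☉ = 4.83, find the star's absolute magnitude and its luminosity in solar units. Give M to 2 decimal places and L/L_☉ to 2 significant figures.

d = 1/p = 1000/18.2 mas = 54.95 pc
M = m − 5 log₁₀ d + 5 = 2.59 − 5·1.7399 + 5 = -1.110
M − M_☉ = -1.110 − 4.83 = -5.940
L/L_☉ = 10^(−0.4 × -5.940) = 237.6

M ≈ -1.11; L/L_☉ ≈ 240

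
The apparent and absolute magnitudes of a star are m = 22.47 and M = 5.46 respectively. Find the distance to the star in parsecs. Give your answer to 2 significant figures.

μ = m − M = 17.010
m − M = 5 log₁₀ d − 5
log₁₀ d = (m − M)/5 + 1 = 4.4020
d = 10^4.4020 = 25230 pc

d ≈ 25000 pc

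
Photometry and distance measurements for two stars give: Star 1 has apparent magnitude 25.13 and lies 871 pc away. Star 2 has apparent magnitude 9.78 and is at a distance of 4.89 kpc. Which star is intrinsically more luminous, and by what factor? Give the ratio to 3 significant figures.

Star 1: M = m − 5 log₁₀ d + 5 = 25.13 − 5·2.9400 + 5 = 15.430
Star 2: d = 4.89 kpc = 4890 pc
Star 2: M = m − 5 log₁₀ d + 5 = 9.78 − 5·3.6893 + 5 = -3.667
ΔM = M_1 − M_2 = 15.430 − (-3.667) = 19.096; smaller M is more luminous → Star 2.
L ratio = 10^(0.4 |ΔM|) = 10^7.639 = 4.351×10^7

Star 2 is more luminous, by a factor of 4.35×10^7.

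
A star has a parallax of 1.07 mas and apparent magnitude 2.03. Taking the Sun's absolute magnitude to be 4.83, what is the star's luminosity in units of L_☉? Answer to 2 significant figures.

d = 1/p = 1000/1.07 mas = 934.6 pc
M = m − 5 log₁₀ d + 5 = 2.03 − 5·2.9706 + 5 = -7.823
M − M_☉ = -7.823 − 4.83 = -12.653
L/L_☉ = 10^(−0.4 × -12.653) = 115100

L/L_☉ ≈ 120000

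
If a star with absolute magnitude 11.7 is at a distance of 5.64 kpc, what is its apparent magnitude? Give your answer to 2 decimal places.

d = 5.64 kpc = 5640 pc
m = M + 5 log₁₀ d − 5 = 11.7 + 5·3.7513 − 5 = 25.456

m ≈ 25.46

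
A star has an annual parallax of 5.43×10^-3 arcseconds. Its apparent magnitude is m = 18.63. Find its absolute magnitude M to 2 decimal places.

d = 1/p = 1/5.43×10^-3″ = 184.2 pc
5 log₁₀(d/10 pc) = 5 log₁₀(184.2) − 5 = 6.326
M = m − 5 log₁₀(d/10) = 18.63 − 6.326 = 12.304

M ≈ 12.30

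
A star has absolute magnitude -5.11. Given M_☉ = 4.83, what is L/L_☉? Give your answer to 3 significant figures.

M − M_☉ = -5.11 − 4.83 = -9.940
L/L_☉ = 10^(−0.4 (M − M_☉)) = 10^3.976 = 9462

L/L_☉ ≈ 9460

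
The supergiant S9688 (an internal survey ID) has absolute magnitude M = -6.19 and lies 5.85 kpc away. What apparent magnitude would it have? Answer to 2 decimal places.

d = 5.85 kpc = 5850 pc
m = M + 5 log₁₀ d − 5 = -6.19 + 5·3.7672 − 5 = 7.646

m ≈ 7.65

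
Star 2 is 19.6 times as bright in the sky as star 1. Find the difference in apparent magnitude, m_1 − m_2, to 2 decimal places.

m_1 − m_2 ≈ 3.23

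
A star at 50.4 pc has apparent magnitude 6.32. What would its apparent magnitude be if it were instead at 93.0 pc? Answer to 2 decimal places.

Flux ∝ 1/d², so Δm = 5 log₁₀(d₂/d₁) = 5 log₁₀(93.0/50.4) = 1.330
m₂ = m₁ + Δm = 6.32 + (1.330) = 7.650

m ≈ 7.65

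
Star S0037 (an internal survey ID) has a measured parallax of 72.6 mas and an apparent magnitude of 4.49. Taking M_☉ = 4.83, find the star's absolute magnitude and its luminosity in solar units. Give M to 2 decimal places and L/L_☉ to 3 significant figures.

M ≈ 3.79; L/L_☉ ≈ 2.59

d = 1/p = 1000/72.6 mas = 13.77 pc
M = m − 5 log₁₀ d + 5 = 4.49 − 5·1.1391 + 5 = 3.795
M − M_☉ = 3.795 − 4.83 = -1.035
L/L_☉ = 10^(−0.4 × -1.035) = 2.595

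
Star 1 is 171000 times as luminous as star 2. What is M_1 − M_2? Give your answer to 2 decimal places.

M_1 − M_2 ≈ -13.08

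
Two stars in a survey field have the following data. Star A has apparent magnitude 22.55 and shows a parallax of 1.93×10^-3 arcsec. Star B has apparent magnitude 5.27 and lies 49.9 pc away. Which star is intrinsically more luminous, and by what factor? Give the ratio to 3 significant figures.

Star A: d = 1/p = 1/1.93×10^-3″ = 518.1 pc
Star A: M = m − 5 log₁₀ d + 5 = 22.55 − 5·2.7144 + 5 = 13.978
Star B: M = m − 5 log₁₀ d + 5 = 5.27 − 5·1.6981 + 5 = 1.779
ΔM = M_A − M_B = 13.978 − (1.779) = 12.198; smaller M is more luminous → Star B.
L ratio = 10^(0.4 |ΔM|) = 10^4.879 = 75740

Star B is more luminous, by a factor of 75700.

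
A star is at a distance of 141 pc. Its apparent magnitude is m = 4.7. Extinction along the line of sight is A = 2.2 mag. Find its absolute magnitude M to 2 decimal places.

M ≈ -3.25

5 log₁₀(d/10 pc) = 5 log₁₀(141.0) − 5 = 5.746
M = m − 5 log₁₀(d/10) − A = 4.7 − 5.746 − 2.2 = -3.246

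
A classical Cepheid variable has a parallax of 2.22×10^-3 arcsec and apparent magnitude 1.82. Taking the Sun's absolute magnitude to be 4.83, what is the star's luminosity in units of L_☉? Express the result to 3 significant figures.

L/L_☉ ≈ 32500

d = 1/p = 1/2.22×10^-3″ = 450.5 pc
M = m − 5 log₁₀ d + 5 = 1.82 − 5·2.6536 + 5 = -6.448
M − M_☉ = -6.448 − 4.83 = -11.278
L/L_☉ = 10^(−0.4 × -11.278) = 32460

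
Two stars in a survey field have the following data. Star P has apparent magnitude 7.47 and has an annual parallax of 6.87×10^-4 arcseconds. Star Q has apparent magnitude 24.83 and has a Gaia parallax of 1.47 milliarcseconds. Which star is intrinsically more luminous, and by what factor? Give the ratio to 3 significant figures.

Star P is more luminous, by a factor of 4.02×10^7.

Star P: d = 1/p = 1/6.87×10^-4″ = 1456 pc
Star P: M = m − 5 log₁₀ d + 5 = 7.47 − 5·3.1630 + 5 = -3.345
Star Q: p = 1.47 mas = 1.47×10^-3″ → d = 1/p = 680.3 pc
Star Q: M = m − 5 log₁₀ d + 5 = 24.83 − 5·2.8327 + 5 = 15.667
ΔM = M_P − M_Q = -3.345 − (15.667) = -19.012; smaller M is more luminous → Star P.
L ratio = 10^(0.4 |ΔM|) = 10^7.605 = 4.025×10^7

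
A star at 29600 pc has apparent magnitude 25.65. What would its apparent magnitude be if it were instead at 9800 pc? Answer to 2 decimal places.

m ≈ 23.25

Flux ∝ 1/d², so Δm = 5 log₁₀(d₂/d₁) = 5 log₁₀(9800/29600) = -2.400
m₂ = m₁ + Δm = 25.65 + (-2.400) = 23.250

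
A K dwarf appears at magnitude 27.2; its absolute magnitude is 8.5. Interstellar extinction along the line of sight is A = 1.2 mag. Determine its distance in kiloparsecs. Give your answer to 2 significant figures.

d ≈ 32 kpc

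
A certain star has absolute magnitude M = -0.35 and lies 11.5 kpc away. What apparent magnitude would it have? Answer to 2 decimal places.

m ≈ 14.95

d = 11.5 kpc = 11500 pc
m = M + 5 log₁₀ d − 5 = -0.35 + 5·4.0607 − 5 = 14.953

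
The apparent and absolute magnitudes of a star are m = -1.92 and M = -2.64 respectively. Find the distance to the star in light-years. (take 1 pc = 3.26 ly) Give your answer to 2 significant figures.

d ≈ 45 ly

Distance modulus: m − M = -1.92 − (-2.64) = 0.720
m − M = 5 log₁₀ d − 5
log₁₀ d = (m − M)/5 + 1 = 1.1440
d = 10^1.1440 = 13.93 pc
= 45.42 ly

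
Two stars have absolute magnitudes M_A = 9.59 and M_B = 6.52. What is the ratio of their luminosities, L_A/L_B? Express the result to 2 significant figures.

ΔM = M_A − M_B = 3.07
L_A/L_B = 10^(−0.4 ΔM) = 10^-1.228 = 0.05916

L_A/L_B ≈ 0.059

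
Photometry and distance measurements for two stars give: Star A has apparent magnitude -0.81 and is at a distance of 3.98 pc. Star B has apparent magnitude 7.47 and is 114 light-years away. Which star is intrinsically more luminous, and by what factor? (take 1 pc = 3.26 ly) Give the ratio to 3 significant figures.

Star A is more luminous, by a factor of 26.6.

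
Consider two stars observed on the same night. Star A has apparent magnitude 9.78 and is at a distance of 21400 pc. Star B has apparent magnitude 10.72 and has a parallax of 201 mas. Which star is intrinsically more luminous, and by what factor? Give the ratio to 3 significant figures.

Star A is more luminous, by a factor of 4.40×10^7.

Star A: M = m − 5 log₁₀ d + 5 = 9.78 − 5·4.3304 + 5 = -6.872
Star B: p = 201 mas = 0.201″ → d = 1/p = 4.975 pc
Star B: M = m − 5 log₁₀ d + 5 = 10.72 − 5·0.6968 + 5 = 12.236
ΔM = M_A − M_B = -6.872 − (12.236) = -19.108; smaller M is more luminous → Star A.
L ratio = 10^(0.4 |ΔM|) = 10^7.643 = 4.398×10^7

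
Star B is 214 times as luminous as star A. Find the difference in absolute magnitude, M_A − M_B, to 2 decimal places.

Pogson: ΔM = −2.5 log₁₀(ratio) = −2.5 log₁₀(214) = −2.5 × 2.3304 = -5.826
Star B is brighter so has the smaller magnitude: M_A − M_B is positive.

M_A − M_B ≈ 5.83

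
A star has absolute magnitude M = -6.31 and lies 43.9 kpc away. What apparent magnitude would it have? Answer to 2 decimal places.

d = 43.9 kpc = 43900 pc
m = M + 5 log₁₀ d − 5 = -6.31 + 5·4.6425 − 5 = 11.902

m ≈ 11.90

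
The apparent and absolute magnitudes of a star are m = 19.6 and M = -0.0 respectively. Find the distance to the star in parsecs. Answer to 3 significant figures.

d ≈ 83200 pc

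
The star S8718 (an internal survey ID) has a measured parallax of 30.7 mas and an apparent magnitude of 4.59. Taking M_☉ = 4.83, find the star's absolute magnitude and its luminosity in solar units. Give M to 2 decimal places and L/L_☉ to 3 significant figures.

M ≈ 2.03; L/L_☉ ≈ 13.2

d = 1/p = 1000/30.7 mas = 32.57 pc
M = m − 5 log₁₀ d + 5 = 4.59 − 5·1.5129 + 5 = 2.026
M − M_☉ = 2.026 − 4.83 = -2.804
L/L_☉ = 10^(−0.4 × -2.804) = 13.23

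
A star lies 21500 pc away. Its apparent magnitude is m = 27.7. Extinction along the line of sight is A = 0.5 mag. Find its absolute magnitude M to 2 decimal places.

M ≈ 10.54

5 log₁₀(d/10 pc) = 5 log₁₀(21500) − 5 = 16.662
M = m − 5 log₁₀(d/10) − A = 27.7 − 16.662 − 0.5 = 10.538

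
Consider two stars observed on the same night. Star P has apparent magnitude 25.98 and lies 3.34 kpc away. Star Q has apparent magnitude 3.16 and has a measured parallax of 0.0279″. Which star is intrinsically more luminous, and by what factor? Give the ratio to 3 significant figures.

Star Q is more luminous, by a factor of 155000.

Star P: d = 3.34 kpc = 3340 pc
Star P: M = m − 5 log₁₀ d + 5 = 25.98 − 5·3.5237 + 5 = 13.361
Star Q: d = 1/p = 1/0.0279″ = 35.84 pc
Star Q: M = m − 5 log₁₀ d + 5 = 3.16 − 5·1.5544 + 5 = 0.388
ΔM = M_P − M_Q = 13.361 − (0.388) = 12.973; smaller M is more luminous → Star Q.
L ratio = 10^(0.4 |ΔM|) = 10^5.189 = 154600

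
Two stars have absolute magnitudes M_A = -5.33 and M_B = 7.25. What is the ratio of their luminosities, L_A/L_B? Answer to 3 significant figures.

ΔM = M_A − M_B = -12.58
L_A/L_B = 10^(−0.4 ΔM) = 10^5.032 = 107600

L_A/L_B ≈ 108000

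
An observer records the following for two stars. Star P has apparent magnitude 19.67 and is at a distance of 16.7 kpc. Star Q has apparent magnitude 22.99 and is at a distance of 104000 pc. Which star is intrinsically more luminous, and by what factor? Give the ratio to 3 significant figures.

Star Q is more luminous, by a factor of 1.82.

Star P: d = 16.7 kpc = 16700 pc
Star P: M = m − 5 log₁₀ d + 5 = 19.67 − 5·4.2227 + 5 = 3.556
Star Q: M = m − 5 log₁₀ d + 5 = 22.99 − 5·5.0170 + 5 = 2.905
ΔM = M_P − M_Q = 3.556 − (2.905) = 0.652; smaller M is more luminous → Star Q.
L ratio = 10^(0.4 |ΔM|) = 10^0.261 = 1.822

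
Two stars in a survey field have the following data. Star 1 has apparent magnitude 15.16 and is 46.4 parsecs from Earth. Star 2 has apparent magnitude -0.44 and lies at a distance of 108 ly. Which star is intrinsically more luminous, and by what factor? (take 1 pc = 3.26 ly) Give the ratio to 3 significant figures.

Star 2 is more luminous, by a factor of 886000.

Star 1: M = m − 5 log₁₀ d + 5 = 15.16 − 5·1.6665 + 5 = 11.827
Star 2: d = 108 ly / 3.26 = 33.13 pc
Star 2: M = m − 5 log₁₀ d + 5 = -0.44 − 5·1.5202 + 5 = -3.041
ΔM = M_1 − M_2 = 11.827 − (-3.041) = 14.868; smaller M is more luminous → Star 2.
L ratio = 10^(0.4 |ΔM|) = 10^5.947 = 885900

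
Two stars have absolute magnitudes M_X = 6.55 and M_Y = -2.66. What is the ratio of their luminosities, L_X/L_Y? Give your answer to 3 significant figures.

L_X/L_Y ≈ 2.07×10^-4

ΔM = M_X − M_Y = 9.21
L_X/L_Y = 10^(−0.4 ΔM) = 10^-3.684 = 2.070×10^-4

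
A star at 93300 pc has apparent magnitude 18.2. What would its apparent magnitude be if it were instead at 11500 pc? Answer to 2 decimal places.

Flux ∝ 1/d², so Δm = 5 log₁₀(d₂/d₁) = 5 log₁₀(11500/93300) = -4.546
m₂ = m₁ + Δm = 18.2 + (-4.546) = 13.654

m ≈ 13.65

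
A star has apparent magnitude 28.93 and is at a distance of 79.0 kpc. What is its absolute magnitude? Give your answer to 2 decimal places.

M ≈ 9.44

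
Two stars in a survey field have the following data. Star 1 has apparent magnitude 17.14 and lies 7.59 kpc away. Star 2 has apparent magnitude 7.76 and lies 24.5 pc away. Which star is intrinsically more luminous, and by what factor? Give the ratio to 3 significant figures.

Star 1 is more luminous, by a factor of 17.0.

Star 1: d = 7.59 kpc = 7590 pc
Star 1: M = m − 5 log₁₀ d + 5 = 17.14 − 5·3.8802 + 5 = 2.739
Star 2: M = m − 5 log₁₀ d + 5 = 7.76 − 5·1.3892 + 5 = 5.814
ΔM = M_1 − M_2 = 2.739 − (5.814) = -3.075; smaller M is more luminous → Star 1.
L ratio = 10^(0.4 |ΔM|) = 10^1.230 = 16.99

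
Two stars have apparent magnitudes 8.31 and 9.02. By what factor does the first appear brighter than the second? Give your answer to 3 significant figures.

1.92

Δm = 8.31 − (9.02) = -0.71
Flux ratio = 10^(−0.4 Δm) = 10^(−0.4 × -0.71) = 10^0.284 = 1.923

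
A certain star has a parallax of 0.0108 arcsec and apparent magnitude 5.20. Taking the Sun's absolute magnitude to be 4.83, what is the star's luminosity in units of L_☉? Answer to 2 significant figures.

L/L_☉ ≈ 61

d = 1/p = 1/0.0108″ = 92.59 pc
M = m − 5 log₁₀ d + 5 = 5.20 − 5·1.9666 + 5 = 0.367
M − M_☉ = 0.367 − 4.83 = -4.463
L/L_☉ = 10^(−0.4 × -4.463) = 60.98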